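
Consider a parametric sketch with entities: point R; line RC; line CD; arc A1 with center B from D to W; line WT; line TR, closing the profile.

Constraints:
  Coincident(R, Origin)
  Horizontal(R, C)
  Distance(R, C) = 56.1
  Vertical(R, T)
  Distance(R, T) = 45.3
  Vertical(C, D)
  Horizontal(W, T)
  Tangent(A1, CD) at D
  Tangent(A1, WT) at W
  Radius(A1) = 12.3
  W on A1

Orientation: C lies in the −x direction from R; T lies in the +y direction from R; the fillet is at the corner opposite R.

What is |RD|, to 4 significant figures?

65.09

R is at the origin; RC is horizontal with |RC| = 56.1 and C on the −x side, so C = (-56.10, 0.000). RT is vertical with |RT| = 45.3 and T on the +y side, so T = (0.000, 45.30). The virtual corner opposite R is at (-56.10, 45.30). The tangent condition forces BD to be normal to CD and the tangent condition forces BW to be normal to WT, with radius 12.3, so the center B sits 12.3 in from both sides at B = (-43.80, 33.00). That places the tangent points at D = (-56.10, 33.00) on CD and W = (-43.80, 45.30) on WT. Then |RD| = |D − R| = 65.09.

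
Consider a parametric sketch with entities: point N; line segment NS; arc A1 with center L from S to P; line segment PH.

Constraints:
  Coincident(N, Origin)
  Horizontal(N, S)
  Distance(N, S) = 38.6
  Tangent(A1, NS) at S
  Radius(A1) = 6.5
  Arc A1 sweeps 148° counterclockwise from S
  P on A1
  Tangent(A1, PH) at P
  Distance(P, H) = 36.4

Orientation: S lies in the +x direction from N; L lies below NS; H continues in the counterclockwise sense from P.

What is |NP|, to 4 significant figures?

37.15

N is at the origin; N and S share the same y with |NS| = 38.6 and S on the +x side, so S = (38.60, 0.000). The tangent condition forces LS to be normal to NS, so L = S + (0, -6.5) = (38.60, -6.500). On A1, S sits at bearing 90° from L; a 148° counterclockwise sweep puts P at bearing 238°, so P = L + 6.5·(cos 238°, sin 238°) = (35.16, -12.01). Then |NP| = |P − N| = 37.15.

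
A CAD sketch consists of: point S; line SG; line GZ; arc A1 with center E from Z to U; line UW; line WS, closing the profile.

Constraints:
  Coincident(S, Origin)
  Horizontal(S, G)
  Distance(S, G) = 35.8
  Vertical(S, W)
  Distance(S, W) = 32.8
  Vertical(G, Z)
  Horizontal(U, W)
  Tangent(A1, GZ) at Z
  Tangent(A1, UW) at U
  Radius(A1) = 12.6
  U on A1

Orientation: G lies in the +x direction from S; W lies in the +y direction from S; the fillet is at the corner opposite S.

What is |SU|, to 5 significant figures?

40.176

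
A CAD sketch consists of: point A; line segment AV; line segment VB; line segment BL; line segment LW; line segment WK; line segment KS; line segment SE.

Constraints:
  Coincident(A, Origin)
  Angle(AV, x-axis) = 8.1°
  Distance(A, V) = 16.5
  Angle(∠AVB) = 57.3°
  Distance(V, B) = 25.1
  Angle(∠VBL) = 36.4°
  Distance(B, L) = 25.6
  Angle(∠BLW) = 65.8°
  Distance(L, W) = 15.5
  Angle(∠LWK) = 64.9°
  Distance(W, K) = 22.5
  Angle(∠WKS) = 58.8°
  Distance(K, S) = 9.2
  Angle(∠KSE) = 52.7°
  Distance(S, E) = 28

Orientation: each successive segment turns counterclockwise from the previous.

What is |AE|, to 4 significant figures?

30.12

∠WKS = 58.8° gives KS at -95.10° from the x-axis; with |KS| = 9.2, S = (-3.444, 7.377). ∠KSE = 52.7° gives SE at 32.20° from the x-axis; with |SE| = 28.0, E = (20.25, 22.30). Then |AE| = |E − A| = 30.12.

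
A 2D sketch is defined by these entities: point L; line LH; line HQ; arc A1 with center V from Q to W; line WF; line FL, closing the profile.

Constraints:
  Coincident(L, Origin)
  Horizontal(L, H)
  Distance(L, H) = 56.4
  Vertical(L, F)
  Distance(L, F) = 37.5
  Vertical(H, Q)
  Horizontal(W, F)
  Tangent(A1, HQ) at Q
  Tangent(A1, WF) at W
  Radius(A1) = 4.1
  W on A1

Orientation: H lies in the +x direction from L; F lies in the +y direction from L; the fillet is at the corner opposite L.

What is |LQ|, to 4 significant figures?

65.55

The virtual corner opposite L is at (56.40, 37.50). Since A1 is tangent to HQ there, VQ ⟂ HQ and since A1 is tangent to WF there, VW ⟂ WF, with radius 4.1, so the center V sits 4.1 in from both sides at V = (52.30, 33.40). That places the tangent points at Q = (56.40, 33.40) on HQ and W = (52.30, 37.50) on WF. Then |LQ| = |Q − L| = 65.55.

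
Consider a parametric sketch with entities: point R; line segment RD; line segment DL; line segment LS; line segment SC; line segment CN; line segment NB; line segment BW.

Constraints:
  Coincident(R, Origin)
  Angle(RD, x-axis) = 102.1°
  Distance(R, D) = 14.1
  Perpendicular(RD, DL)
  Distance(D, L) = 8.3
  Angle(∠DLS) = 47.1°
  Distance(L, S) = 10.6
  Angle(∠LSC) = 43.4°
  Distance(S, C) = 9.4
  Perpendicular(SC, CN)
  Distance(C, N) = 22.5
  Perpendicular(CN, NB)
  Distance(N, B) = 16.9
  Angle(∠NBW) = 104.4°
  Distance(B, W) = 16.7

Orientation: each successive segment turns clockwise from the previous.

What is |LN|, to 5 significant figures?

15.311

∠LSC = 43.4° gives SC at 102.60° from the x-axis; with |SC| = 9.4, C = (-2.3182, 15.595). SC is perpendicular to CN, so CN runs at 12.600°; with |CN| = 22.5, N = (19.640, 20.503). Then |LN| = |N − L| = 15.311.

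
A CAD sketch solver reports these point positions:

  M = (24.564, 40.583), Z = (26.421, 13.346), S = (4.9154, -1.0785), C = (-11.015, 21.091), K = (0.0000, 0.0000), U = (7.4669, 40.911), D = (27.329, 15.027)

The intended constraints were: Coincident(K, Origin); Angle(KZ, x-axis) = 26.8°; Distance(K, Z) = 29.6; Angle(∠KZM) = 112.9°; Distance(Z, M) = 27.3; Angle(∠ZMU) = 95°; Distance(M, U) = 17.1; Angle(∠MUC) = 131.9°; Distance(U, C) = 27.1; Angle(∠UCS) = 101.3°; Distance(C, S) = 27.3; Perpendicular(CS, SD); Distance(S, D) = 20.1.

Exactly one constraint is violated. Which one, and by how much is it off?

Distance(S, D) = 20.1 — off by 7.50.

K = (0.00, 0.00) ✓; KZ at 26.80° ✓; |KZ| = 29.60 ✓; ∠KZM = 112.9° ✓; |ZM| = 27.30 ✓; ∠ZMU = 95.00° ✓; |MU| = 17.10 ✓; ∠MUC = 131.9° ✓; |UC| = 27.10 ✓; ∠UCS = 101.3° ✓; |CS| = 27.30 ✓; ∠(CS, SD) = 90.00° ✓; |SD| = 27.60 ✗.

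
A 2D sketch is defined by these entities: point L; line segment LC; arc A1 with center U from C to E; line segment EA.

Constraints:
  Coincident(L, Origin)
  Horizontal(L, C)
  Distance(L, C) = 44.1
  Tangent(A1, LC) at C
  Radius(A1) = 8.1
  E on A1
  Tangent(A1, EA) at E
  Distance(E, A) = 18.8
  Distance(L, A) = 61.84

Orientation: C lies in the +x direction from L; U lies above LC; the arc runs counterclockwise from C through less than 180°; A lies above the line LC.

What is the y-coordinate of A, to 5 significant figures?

24.001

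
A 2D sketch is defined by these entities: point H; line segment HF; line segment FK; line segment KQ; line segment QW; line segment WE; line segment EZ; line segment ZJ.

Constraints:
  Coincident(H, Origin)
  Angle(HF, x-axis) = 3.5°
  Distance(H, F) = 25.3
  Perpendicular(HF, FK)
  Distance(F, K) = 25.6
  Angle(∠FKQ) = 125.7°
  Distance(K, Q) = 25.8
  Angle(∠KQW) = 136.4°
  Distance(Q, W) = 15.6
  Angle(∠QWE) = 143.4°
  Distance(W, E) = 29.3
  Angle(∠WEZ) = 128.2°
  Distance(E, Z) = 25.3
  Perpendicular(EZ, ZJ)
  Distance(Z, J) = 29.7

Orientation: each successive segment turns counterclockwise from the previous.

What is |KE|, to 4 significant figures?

57.81

∠KQW = 136.4° gives QW at -168.6° from the x-axis; with |QW| = 15.6, W = (-13.43, 37.76). ∠QWE = 143.4° gives WE at -132.0° from the x-axis; with |WE| = 29.3, E = (-33.04, 15.99). Then |KE| = |E − K| = 57.81.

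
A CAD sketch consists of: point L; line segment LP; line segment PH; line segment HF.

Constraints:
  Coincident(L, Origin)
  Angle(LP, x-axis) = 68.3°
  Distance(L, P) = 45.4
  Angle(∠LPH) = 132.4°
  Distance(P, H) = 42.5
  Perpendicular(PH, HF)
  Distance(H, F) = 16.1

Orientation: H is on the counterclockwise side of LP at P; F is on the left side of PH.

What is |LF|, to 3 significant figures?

75.2

L is at the origin; LP runs at 68.3° with length 45.4, so P = 45.4·(cos 68.3°, sin 68.3°) = (16.8, 42.2). ∠LPH = 132.4°, so PH runs at 68.3° + (180° − 132.4°) = 116° from the x-axis; with |PH| = 42.5, H = P + 42.5·(cos 116°, sin 116°) = (-1.78, 80.4). The perpendicularity gives HF at right angles to PH; with |HF| = 16.1 on the left of PH, F = H + 16.1·(-0.900, -0.437) = (-16.3, 73.4). Then |LF| = |F − L| = 75.2.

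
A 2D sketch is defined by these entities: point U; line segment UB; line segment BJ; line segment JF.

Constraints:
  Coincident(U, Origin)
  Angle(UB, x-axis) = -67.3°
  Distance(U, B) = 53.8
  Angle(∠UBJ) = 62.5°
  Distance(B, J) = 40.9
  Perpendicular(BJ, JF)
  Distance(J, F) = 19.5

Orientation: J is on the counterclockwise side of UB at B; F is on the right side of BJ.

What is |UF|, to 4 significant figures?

69.11

U is at the origin; UB runs at -67.3° with length 53.8, so B = 53.8·(cos -67.3°, sin -67.3°) = (20.76, -49.63). ∠UBJ = 62.5°, so BJ runs at -67.3° + (180° − 62.5°) = 50.20° from the x-axis; with |BJ| = 40.9, J = B + 40.9·(cos 50.20°, sin 50.20°) = (46.94, -18.21). BJ ⟂ JF; with |JF| = 19.5 on the right of BJ, F = J + 19.5·(0.7683, -0.6401) = (61.92, -30.69). Then |UF| = |F − U| = 69.11.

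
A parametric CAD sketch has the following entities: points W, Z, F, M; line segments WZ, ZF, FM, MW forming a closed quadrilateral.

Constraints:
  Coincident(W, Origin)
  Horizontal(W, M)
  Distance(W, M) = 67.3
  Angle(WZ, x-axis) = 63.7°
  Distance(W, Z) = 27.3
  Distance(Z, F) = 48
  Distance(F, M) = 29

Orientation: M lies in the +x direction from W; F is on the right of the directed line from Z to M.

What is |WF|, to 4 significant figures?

43.69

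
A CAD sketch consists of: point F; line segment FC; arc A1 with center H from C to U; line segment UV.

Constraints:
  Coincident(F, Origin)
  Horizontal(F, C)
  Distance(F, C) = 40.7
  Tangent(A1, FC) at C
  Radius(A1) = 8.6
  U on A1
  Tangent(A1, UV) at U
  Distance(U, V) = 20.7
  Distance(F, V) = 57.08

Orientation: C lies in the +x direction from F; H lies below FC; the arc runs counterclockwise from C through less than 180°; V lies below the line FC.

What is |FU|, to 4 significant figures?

37.46

Checks: |HU| = 8.600 ✓; ∠(HU, UV) = 90.00° ✓; |UV| = 20.70 ✓; |FV| = 57.08 ✓.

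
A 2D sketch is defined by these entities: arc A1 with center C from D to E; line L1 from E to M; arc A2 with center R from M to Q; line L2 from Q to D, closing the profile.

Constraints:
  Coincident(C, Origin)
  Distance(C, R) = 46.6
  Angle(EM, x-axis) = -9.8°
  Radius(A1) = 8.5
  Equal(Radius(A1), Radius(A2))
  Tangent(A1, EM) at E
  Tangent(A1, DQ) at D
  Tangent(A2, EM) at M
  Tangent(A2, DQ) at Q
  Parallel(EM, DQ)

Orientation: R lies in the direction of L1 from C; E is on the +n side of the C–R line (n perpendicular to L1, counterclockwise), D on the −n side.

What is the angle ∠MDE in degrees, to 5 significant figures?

69.958°

The slot axis is L1's direction at -9.8°, so u = (cos -9.8°, sin -9.8°) = (0.98541, -0.17021) and n = (−sin -9.8°, cos -9.8°) = (0.17021, 0.98541). C is at the origin and R lies 46.6 along u from C, so R = 46.6·u = (45.920, -7.9318). Tangency of A1 to both parallel lines with radius 8.5 puts E and D at C ± 8.5·n: E = (1.4468, 8.3760), D = (-1.4468, -8.3760). Equal radii place M and Q the same way about R: M = R + 8.5·n = (47.367, 0.44420), Q = R − 8.5·n = (44.473, -16.308). Then cos ∠MDE = DM·DE / (|DM||DE|), giving 69.958°.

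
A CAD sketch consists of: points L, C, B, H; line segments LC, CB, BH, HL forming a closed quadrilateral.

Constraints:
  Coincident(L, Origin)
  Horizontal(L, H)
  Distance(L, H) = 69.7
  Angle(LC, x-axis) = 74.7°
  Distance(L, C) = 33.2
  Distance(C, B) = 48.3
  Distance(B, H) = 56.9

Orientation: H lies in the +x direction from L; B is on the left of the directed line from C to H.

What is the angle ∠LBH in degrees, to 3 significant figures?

62.2°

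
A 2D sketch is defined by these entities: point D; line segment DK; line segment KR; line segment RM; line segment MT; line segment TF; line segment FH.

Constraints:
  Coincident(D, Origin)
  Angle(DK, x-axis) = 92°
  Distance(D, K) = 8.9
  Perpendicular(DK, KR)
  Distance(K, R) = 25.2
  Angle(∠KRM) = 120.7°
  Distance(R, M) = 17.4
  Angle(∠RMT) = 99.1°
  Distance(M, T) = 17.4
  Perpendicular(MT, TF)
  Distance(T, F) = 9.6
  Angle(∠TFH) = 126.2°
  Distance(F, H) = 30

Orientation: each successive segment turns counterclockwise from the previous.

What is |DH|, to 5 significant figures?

29.127

MT ⟂ TF, so TF runs at 52.200°; with |TF| = 9.6, F = (-14.219, -10.326). ∠TFH = 126.2° gives FH at 106.00° from the x-axis; with |FH| = 30.0, H = (-22.488, 18.512). Then |DH| = |H − D| = 29.127.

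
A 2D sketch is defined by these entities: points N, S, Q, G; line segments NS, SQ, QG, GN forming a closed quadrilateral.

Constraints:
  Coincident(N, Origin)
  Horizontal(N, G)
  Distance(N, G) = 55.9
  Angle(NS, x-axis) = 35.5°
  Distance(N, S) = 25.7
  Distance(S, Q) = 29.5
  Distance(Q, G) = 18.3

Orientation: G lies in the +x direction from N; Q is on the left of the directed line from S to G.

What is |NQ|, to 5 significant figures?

53.249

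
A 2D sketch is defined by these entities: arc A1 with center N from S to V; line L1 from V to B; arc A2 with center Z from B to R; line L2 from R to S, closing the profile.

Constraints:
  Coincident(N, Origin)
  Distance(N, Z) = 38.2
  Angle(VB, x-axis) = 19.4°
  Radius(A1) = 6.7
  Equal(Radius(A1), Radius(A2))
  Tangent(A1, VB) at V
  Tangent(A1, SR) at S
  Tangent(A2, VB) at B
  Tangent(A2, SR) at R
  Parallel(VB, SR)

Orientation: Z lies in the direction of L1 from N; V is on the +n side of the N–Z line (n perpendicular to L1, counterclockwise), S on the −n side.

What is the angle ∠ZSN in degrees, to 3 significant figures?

80.1°

The slot axis is L1's direction at 19.4°, so u = (cos 19.4°, sin 19.4°) = (0.943, 0.332) and n = (−sin 19.4°, cos 19.4°) = (-0.332, 0.943). N is at the origin and Z lies 38.2 along u from N, so Z = 38.2·u = (36.0, 12.7). Tangency of A1 to both parallel lines with radius 6.7 puts V and S at N ± 6.7·n: V = (-2.23, 6.32), S = (2.23, -6.32). Then cos ∠ZSN = SZ·SN / (|SZ||SN|), giving 80.1°.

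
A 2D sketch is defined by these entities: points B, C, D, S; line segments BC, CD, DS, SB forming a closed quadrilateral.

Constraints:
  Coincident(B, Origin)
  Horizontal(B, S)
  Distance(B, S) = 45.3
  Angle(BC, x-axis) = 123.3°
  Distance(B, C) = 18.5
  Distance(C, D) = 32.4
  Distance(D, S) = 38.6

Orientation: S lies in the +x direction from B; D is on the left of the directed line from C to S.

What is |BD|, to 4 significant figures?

34.62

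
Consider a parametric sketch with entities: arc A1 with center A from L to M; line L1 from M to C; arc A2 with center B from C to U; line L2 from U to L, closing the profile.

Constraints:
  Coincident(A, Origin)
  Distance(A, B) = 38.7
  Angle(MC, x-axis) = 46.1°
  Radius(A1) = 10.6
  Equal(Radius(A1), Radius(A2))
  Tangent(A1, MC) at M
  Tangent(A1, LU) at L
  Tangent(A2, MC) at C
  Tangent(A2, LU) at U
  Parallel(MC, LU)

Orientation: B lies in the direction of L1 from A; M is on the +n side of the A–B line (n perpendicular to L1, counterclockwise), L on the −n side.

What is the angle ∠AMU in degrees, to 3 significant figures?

61.3°

The slot axis is L1's direction at 46.1°, so u = (cos 46.1°, sin 46.1°) = (0.693, 0.721) and n = (−sin 46.1°, cos 46.1°) = (-0.721, 0.693). A is at the origin and B lies 38.7 along u from A, so B = 38.7·u = (26.8, 27.9). Tangency of A1 to both parallel lines with radius 10.6 puts M and L at A ± 10.6·n: M = (-7.64, 7.35), L = (7.64, -7.35). Equal radii place C and U the same way about B: C = B + 10.6·n = (19.2, 35.2), U = B − 10.6·n = (34.5, 20.5). Then cos ∠AMU = MA·MU / (|MA||MU|), giving 61.3°.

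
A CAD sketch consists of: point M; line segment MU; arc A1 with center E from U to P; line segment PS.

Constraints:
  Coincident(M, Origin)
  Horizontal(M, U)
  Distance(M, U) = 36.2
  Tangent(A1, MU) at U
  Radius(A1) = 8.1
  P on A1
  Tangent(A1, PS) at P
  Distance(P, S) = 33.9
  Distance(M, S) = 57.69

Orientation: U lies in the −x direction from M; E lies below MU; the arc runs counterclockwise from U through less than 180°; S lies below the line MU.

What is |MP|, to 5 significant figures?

45.185

Checks: |EP| = 8.100 ✓; ∠(EP, PS) = 90.00° ✓; |PS| = 33.90 ✓; |MS| = 57.69 ✓.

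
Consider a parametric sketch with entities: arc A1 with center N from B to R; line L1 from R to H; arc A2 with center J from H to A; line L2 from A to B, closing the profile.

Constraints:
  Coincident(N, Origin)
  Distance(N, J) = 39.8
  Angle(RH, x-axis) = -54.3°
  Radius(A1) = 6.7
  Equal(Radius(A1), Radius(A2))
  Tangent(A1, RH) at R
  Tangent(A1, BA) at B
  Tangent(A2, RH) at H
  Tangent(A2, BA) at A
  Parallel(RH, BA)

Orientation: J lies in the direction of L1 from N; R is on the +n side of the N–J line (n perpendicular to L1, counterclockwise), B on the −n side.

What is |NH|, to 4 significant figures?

40.36

The slot axis is L1's direction at -54.3°, so u = (cos -54.3°, sin -54.3°) = (0.5835, -0.8121) and n = (−sin -54.3°, cos -54.3°) = (0.8121, 0.5835). N is at the origin and J lies 39.8 along u from N, so J = 39.8·u = (23.22, -32.32). Tangency of A1 to both parallel lines with radius 6.7 puts R and B at N ± 6.7·n: R = (5.441, 3.910), B = (-5.441, -3.910). Equal radii place H and A the same way about J: H = J + 6.7·n = (28.67, -28.41), A = J − 6.7·n = (17.78, -36.23). Then |NH| = |H − N| = 40.36.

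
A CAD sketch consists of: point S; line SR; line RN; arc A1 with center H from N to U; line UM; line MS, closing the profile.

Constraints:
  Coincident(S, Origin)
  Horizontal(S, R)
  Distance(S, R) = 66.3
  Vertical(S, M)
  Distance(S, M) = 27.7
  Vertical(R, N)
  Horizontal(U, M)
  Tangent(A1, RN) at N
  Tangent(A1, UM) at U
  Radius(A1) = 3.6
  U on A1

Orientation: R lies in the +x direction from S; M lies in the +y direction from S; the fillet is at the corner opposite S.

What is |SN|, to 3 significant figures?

70.5

S is at the origin; SR is horizontal with |SR| = 66.3 and R on the +x side, so R = (66.3, 0.00). S and M share the same x with |SM| = 27.7 and M on the +y side, so M = (0.00, 27.7). The virtual corner opposite S is at (66.3, 27.7). Since A1 is tangent to RN there, HN ⟂ RN and tangency of A1 to UM means the radius HU is perpendicular to UM, with radius 3.6, so the center H sits 3.6 in from both sides at H = (62.7, 24.1). That places the tangent points at N = (66.3, 24.1) on RN and U = (62.7, 27.7) on UM. Then |SN| = |N − S| = 70.5.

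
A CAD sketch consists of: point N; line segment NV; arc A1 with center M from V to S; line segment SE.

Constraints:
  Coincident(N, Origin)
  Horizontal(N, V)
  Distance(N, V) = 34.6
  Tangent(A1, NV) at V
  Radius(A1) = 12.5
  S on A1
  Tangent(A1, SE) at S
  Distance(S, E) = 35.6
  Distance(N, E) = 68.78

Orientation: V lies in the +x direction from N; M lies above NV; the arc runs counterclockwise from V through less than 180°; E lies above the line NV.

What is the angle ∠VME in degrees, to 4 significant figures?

155.1°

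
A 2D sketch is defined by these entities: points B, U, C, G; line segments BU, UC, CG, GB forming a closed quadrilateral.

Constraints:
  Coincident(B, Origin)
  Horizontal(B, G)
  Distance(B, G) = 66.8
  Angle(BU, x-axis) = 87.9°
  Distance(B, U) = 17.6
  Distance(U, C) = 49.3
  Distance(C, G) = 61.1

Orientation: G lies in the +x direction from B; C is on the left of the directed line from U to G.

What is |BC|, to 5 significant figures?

63.341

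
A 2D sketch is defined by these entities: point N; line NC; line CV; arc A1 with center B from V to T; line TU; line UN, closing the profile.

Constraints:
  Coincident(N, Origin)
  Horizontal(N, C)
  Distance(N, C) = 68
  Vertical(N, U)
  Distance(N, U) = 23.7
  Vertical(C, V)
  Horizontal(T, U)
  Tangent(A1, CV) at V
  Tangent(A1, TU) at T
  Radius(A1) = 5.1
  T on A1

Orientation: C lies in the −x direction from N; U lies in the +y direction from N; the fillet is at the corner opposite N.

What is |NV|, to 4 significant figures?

70.50

N is at the origin; NC is horizontal with |NC| = 68.0 and C on the −x side, so C = (-68.00, 0.000). NU is vertical with |NU| = 23.7 and U on the +y side, so U = (0.000, 23.70). The virtual corner opposite N is at (-68.00, 23.70). Tangency of A1 to CV means the radius BV is perpendicular to CV and since A1 is tangent to TU there, BT ⟂ TU, with radius 5.1, so the center B sits 5.1 in from both sides at B = (-62.90, 18.60). That places the tangent points at V = (-68.00, 18.60) on CV and T = (-62.90, 23.70) on TU. Then |NV| = |V − N| = 70.50.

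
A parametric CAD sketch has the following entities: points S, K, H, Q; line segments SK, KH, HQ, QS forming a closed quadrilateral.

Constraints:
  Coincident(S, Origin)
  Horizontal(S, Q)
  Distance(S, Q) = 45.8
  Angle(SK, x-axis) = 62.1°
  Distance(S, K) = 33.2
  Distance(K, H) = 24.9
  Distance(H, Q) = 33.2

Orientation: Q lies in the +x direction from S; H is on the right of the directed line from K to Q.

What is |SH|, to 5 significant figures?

13.705

S is at the origin; SQ is horizontal with |SQ| = 45.8 and Q in +x, so Q = (45.8, 0). SK runs at 62.1° with |SK| = 33.2, so K = (15.535, 29.341). H is determined by |KH| = 24.9 and |HQ| = 33.2 together: it lies at the intersection of circle(K, 24.9) and circle(Q, 33.2). With |KQ| = 42.153, the foot of the radical line on KQ is 15.356 from K and the perpendicular offset is √(24.9² − 15.356²) = 19.601. Taking the right-of-KQ solution: H = (12.917, 4.5790).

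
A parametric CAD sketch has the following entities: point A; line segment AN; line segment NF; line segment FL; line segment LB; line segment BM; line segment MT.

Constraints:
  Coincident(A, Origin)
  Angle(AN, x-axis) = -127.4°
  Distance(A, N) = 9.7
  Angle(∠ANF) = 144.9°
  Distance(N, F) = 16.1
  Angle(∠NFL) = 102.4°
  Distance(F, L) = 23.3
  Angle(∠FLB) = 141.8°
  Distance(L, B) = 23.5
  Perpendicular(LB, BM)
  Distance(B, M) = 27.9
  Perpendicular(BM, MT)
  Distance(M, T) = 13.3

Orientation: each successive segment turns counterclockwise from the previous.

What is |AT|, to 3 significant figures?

14.2

A is at the origin; AN runs at -127.4° with length 9.7, so N = (-5.89, -7.71). ∠ANF = 144.9° gives NF at -92.3° from the x-axis; with |NF| = 16.1, F = (-6.54, -23.8). ∠NFL = 102.4° gives FL at -14.7° from the x-axis; with |FL| = 23.3, L = (16.0, -29.7). ∠FLB = 141.8° gives LB at 23.5° from the x-axis; with |LB| = 23.5, B = (37.6, -20.3). LB is perpendicular to BM, so BM runs at 114°; with |BM| = 27.9, M = (26.4, 5.25). BM is perpendicular to MT, so MT runs at -156°; with |MT| = 13.3, T = (14.2, -0.0522). Then |AT| = |T − A| = 14.2.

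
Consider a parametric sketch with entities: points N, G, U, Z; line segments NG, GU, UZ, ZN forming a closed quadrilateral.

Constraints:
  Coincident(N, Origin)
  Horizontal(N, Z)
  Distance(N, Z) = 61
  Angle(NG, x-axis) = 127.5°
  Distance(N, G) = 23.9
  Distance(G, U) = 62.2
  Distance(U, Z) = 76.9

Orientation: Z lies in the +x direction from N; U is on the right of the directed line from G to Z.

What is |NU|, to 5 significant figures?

42.337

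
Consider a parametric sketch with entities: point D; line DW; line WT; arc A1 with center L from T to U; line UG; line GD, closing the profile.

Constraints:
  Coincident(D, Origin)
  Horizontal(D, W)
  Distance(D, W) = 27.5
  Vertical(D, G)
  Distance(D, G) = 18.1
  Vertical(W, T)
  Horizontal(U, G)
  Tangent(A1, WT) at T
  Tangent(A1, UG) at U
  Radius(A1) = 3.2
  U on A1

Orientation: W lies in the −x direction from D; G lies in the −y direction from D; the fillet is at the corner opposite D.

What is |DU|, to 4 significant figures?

30.30

D is at the origin; D and W share the same y with |DW| = 27.5 and W on the −x side, so W = (-27.50, 0.000). DG is vertical with |DG| = 18.1 and G on the −y side, so G = (0.000, -18.10). The virtual corner opposite D is at (-27.50, -18.10). The tangent condition forces LT to be normal to WT and A1 meets UG tangentially, so LU is at right angles to UG, with radius 3.2, so the center L sits 3.2 in from both sides at L = (-24.30, -14.90). That places the tangent points at T = (-27.50, -14.90) on WT and U = (-24.30, -18.10) on UG. Then |DU| = |U − D| = 30.30.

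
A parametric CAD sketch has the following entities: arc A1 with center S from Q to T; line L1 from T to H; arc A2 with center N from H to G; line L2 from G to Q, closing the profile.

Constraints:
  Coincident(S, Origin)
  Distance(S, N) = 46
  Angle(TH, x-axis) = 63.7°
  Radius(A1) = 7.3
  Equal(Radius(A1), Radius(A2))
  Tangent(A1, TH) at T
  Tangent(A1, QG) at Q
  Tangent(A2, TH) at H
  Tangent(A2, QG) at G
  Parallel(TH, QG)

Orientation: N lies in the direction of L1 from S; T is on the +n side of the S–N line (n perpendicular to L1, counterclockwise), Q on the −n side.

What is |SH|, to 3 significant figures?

46.6

The slot axis is L1's direction at 63.7°, so u = (cos 63.7°, sin 63.7°) = (0.443, 0.896) and n = (−sin 63.7°, cos 63.7°) = (-0.896, 0.443). S is at the origin and N lies 46.0 along u from S, so N = 46.0·u = (20.4, 41.2). Tangency of A1 to both parallel lines with radius 7.3 puts T and Q at S ± 7.3·n: T = (-6.54, 3.23), Q = (6.54, -3.23). Equal radii place H and G the same way about N: H = N + 7.3·n = (13.8, 44.5), G = N − 7.3·n = (26.9, 38.0). Then |SH| = |H − S| = 46.6.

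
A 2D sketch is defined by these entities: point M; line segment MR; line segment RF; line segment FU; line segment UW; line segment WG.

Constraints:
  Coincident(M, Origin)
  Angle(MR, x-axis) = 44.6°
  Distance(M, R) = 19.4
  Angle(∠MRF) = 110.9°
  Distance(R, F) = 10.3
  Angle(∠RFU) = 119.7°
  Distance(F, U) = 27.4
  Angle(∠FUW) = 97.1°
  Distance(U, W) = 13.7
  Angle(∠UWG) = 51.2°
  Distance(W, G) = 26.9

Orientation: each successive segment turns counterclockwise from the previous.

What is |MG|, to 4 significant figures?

24.50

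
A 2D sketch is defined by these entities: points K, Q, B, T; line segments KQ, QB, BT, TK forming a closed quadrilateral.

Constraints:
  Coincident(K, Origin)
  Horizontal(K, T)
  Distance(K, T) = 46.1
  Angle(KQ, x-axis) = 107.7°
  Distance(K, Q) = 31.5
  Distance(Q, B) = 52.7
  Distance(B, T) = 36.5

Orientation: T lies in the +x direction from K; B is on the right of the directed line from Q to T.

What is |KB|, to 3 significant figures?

22.1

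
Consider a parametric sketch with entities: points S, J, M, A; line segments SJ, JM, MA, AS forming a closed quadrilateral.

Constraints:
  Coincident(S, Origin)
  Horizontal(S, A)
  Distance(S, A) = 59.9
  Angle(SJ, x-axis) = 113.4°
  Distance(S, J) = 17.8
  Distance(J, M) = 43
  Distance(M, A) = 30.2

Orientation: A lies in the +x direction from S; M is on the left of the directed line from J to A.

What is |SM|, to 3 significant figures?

40.3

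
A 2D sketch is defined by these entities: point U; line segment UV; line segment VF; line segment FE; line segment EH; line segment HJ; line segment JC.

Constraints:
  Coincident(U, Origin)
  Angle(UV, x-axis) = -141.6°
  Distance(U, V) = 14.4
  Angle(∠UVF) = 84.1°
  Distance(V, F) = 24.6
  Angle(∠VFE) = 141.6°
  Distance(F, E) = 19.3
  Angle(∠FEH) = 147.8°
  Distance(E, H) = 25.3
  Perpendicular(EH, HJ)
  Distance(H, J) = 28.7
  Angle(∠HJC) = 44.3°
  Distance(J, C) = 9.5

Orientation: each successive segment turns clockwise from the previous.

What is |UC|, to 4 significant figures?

32.77

EH is perpendicular to HJ, so HJ runs at -38.10°; with |HJ| = 28.7, J = (15.68, 33.20). ∠HJC = 44.3° gives JC at -173.8° from the x-axis; with |JC| = 9.5, C = (6.233, 32.18). Then |UC| = |C − U| = 32.77.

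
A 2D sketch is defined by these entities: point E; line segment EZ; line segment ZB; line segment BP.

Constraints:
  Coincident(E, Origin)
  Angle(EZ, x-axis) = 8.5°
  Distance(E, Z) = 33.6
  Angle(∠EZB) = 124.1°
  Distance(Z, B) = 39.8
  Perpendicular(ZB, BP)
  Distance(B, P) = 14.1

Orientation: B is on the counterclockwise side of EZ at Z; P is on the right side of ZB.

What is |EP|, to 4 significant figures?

72.08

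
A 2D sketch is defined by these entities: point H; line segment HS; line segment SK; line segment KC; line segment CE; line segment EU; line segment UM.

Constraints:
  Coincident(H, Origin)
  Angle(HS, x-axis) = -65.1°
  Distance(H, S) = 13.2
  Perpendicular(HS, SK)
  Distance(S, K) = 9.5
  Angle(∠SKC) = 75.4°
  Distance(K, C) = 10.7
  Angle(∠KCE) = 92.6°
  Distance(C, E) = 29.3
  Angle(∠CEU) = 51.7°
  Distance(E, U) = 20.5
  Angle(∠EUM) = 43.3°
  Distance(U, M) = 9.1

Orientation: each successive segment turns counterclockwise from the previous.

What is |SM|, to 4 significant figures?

7.196

H is at the origin; HS runs at -65.1° with length 13.2, so S = (5.558, -11.97). HS is perpendicular to SK, so SK runs at 24.90°; with |SK| = 9.5, K = (14.17, -7.973). ∠SKC = 75.4° gives KC at 129.5° from the x-axis; with |KC| = 10.7, C = (7.369, 0.2832). ∠KCE = 92.6° gives CE at -143.1° from the x-axis; with |CE| = 29.3, E = (-16.06, -17.31). ∠CEU = 51.7° gives EU at -14.80° from the x-axis; with |EU| = 20.5, U = (3.758, -22.55). ∠EUM = 43.3° gives UM at 121.9° from the x-axis; with |UM| = 9.1, M = (-1.051, -14.82). Then |SM| = |M − S| = 7.196.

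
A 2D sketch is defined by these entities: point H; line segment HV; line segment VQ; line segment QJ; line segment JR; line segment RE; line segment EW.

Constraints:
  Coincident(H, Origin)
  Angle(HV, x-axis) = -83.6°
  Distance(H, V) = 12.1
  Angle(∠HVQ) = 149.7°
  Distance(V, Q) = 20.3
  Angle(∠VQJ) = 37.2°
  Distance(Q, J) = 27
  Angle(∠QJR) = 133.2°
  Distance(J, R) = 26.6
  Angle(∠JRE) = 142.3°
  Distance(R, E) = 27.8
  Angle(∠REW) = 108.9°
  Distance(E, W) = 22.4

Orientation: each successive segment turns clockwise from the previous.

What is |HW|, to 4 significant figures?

42.59

H is at the origin; HV runs at -83.6° with length 12.1, so V = (1.349, -12.02). ∠HVQ = 149.7° gives VQ at -113.9° from the x-axis; with |VQ| = 20.3, Q = (-6.876, -30.58). ∠VQJ = 37.2° gives QJ at 103.3° from the x-axis; with |QJ| = 27.0, J = (-13.09, -4.308). ∠QJR = 133.2° gives JR at 56.50° from the x-axis; with |JR| = 26.6, R = (1.595, 17.87). ∠JRE = 142.3° gives RE at 18.80° from the x-axis; with |RE| = 27.8, E = (27.91, 26.83). ∠REW = 108.9° gives EW at -52.30° from the x-axis; with |EW| = 22.4, W = (41.61, 9.109). Then |HW| = |W − H| = 42.59.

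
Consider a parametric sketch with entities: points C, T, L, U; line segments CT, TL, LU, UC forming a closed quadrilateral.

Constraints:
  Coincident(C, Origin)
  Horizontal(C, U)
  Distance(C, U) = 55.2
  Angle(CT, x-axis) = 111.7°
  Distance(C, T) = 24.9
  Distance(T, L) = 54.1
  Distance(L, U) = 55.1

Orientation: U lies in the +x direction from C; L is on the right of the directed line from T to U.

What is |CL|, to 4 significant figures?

29.28

Checks: |TL| = 54.10 ✓; |LU| = 55.10 ✓.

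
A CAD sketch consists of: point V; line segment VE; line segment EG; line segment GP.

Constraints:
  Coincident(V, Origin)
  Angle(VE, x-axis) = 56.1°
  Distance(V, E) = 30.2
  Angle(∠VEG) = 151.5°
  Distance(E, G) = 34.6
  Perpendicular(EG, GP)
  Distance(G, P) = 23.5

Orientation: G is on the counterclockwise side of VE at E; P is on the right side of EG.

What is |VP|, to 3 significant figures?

71.9

V is at the origin; VE runs at 56.1° with length 30.2, so E = 30.2·(cos 56.1°, sin 56.1°) = (16.8, 25.1). ∠VEG = 151.5°, so EG runs at 56.1° + (180° − 151.5°) = 84.6° from the x-axis; with |EG| = 34.6, G = E + 34.6·(cos 84.6°, sin 84.6°) = (20.1, 59.5). EG is perpendicular to GP; with |GP| = 23.5 on the right of EG, P = G + 23.5·(0.996, -0.0941) = (43.5, 57.3). Then |VP| = |P − V| = 71.9.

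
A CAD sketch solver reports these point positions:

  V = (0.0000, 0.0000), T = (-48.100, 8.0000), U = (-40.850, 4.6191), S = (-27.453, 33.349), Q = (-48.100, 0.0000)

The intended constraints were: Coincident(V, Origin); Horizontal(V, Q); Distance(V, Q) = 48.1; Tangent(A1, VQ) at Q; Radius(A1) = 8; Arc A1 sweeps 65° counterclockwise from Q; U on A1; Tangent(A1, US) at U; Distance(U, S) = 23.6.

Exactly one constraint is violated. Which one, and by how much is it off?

Distance(U, S) = 23.6 — off by 8.10.

V = (0.00, 0.00) ✓; V.y = 0.00, Q.y = 0.00 ✓; |VQ| = 48.10 ✓; ∠(TQ, QV) = 90.00° ✓; |TQ| = 8.000 ✓; bearing(T→U) − bearing(T→Q) = 65.00° ✓; |TU| = 8.000 ✓; ∠(TU, US) = 90.00° ✓; |US| = 31.70 ✗.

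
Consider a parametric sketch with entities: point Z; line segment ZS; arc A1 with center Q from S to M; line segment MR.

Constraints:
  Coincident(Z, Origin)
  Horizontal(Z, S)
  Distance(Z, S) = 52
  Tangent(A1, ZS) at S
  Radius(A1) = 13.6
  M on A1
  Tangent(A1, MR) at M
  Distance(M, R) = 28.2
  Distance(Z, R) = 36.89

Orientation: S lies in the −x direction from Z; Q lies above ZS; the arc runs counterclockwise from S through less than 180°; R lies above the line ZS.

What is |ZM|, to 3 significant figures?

41.5

Checks: |QS| = 13.60 ✓; |QM| = 13.60 ✓; ∠(QM, MR) = 90.00° ✓; |MR| = 28.20 ✓; |ZR| = 36.89 ✓.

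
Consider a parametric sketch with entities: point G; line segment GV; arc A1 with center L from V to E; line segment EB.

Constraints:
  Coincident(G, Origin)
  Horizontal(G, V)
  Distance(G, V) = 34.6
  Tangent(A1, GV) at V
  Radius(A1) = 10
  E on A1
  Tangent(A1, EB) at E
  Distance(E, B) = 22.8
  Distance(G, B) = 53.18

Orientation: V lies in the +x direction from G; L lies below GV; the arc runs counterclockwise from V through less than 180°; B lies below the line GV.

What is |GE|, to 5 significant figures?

31.240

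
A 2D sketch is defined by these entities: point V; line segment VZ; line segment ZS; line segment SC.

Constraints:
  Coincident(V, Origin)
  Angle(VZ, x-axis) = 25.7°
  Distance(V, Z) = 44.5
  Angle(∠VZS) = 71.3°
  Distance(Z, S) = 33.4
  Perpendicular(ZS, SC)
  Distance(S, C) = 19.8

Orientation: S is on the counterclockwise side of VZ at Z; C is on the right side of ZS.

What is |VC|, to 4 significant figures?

64.84

V is at the origin; VZ runs at 25.7° with length 44.5, so Z = 44.5·(cos 25.7°, sin 25.7°) = (40.10, 19.30). ∠VZS = 71.3°, so ZS runs at 25.7° + (180° − 71.3°) = 134.4° from the x-axis; with |ZS| = 33.4, S = Z + 33.4·(cos 134.4°, sin 134.4°) = (16.73, 43.16). ZS is perpendicular to SC; with |SC| = 19.8 on the right of ZS, C = S + 19.8·(0.7145, 0.6997) = (30.88, 57.01). Then |VC| = |C − V| = 64.84.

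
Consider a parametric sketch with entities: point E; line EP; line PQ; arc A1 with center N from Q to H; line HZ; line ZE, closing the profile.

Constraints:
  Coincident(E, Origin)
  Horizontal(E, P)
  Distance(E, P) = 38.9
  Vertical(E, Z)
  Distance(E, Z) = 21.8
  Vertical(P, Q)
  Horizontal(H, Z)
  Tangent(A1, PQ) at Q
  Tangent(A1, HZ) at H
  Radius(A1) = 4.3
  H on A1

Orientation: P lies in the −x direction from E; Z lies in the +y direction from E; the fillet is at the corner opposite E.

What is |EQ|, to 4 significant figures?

42.66

E is at the origin; EP is horizontal with |EP| = 38.9 and P on the −x side, so P = (-38.90, 0.000). EZ is vertical with |EZ| = 21.8 and Z on the +y side, so Z = (0.000, 21.80). The virtual corner opposite E is at (-38.90, 21.80). A1 meets PQ tangentially, so NQ is at right angles to PQ and tangency of A1 to HZ means the radius NH is perpendicular to HZ, with radius 4.3, so the center N sits 4.3 in from both sides at N = (-34.60, 17.50). That places the tangent points at Q = (-38.90, 17.50) on PQ and H = (-34.60, 21.80) on HZ. Then |EQ| = |Q − E| = 42.66.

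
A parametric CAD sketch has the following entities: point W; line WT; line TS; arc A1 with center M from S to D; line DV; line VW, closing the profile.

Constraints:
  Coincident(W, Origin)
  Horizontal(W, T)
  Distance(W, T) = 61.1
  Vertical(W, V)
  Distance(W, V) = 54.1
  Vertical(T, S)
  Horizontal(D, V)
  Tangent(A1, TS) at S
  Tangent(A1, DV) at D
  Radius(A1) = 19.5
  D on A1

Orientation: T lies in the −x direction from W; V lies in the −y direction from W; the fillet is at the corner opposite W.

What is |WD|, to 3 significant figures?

68.2

The virtual corner opposite W is at (-61.1, -54.1). Since A1 is tangent to TS there, MS ⟂ TS and since A1 is tangent to DV there, MD ⟂ DV, with radius 19.5, so the center M sits 19.5 in from both sides at M = (-41.6, -34.6). That places the tangent points at S = (-61.1, -34.6) on TS and D = (-41.6, -54.1) on DV. Then |WD| = |D − W| = 68.2.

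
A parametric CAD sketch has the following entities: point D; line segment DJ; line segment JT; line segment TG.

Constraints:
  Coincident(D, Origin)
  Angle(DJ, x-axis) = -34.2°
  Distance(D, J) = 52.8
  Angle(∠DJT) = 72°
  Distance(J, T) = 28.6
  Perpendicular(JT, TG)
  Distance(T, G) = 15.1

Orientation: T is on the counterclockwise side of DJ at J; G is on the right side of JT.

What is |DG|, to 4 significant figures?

66.46

D is at the origin; DJ runs at -34.2° with length 52.8, so J = 52.8·(cos -34.2°, sin -34.2°) = (43.67, -29.68). ∠DJT = 72.0°, so JT runs at -34.2° + (180° − 72.0°) = 73.80° from the x-axis; with |JT| = 28.6, T = J + 28.6·(cos 73.80°, sin 73.80°) = (51.65, -2.214). JT ⟂ TG; with |TG| = 15.1 on the right of JT, G = T + 15.1·(0.9603, -0.2790) = (66.15, -6.426). Then |DG| = |G − D| = 66.46.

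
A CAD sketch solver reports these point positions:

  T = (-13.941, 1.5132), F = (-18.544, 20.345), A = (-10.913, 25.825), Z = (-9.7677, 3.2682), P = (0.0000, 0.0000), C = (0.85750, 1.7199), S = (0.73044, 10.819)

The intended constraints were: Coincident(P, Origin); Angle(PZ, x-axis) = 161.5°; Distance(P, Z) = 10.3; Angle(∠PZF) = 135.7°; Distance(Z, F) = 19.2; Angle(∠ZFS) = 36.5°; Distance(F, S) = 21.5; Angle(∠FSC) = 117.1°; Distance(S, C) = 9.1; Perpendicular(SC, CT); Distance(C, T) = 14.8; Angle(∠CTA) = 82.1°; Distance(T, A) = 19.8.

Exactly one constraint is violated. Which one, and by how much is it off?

Distance(T, A) = 19.8 — off by 4.70.

P = (0.00, 0.00) ✓; PZ at 161.5° ✓; |PZ| = 10.30 ✓; ∠PZF = 135.7° ✓; |ZF| = 19.20 ✓; ∠ZFS = 36.50° ✓; |FS| = 21.50 ✓; ∠FSC = 117.1° ✓; |SC| = 9.100 ✓; ∠(SC, CT) = 90.00° ✓; |CT| = 14.80 ✓; ∠CTA = 82.10° ✓; |TA| = 24.50 ✗.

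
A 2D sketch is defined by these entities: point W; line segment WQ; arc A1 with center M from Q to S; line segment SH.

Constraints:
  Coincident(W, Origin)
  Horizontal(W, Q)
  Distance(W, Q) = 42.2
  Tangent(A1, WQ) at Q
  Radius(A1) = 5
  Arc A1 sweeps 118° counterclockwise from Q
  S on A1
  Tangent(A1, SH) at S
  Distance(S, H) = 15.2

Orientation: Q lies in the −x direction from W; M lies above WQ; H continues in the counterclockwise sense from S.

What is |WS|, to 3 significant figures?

38.5

W is at the origin; W and Q share the same y with |WQ| = 42.2 and Q on the −x side, so Q = (-42.2, 0.00). The tangent condition forces MQ to be normal to WQ, so M = Q + (0, 5) = (-42.2, 5.00). On A1, Q sits at bearing -90° from M; a 118° counterclockwise sweep puts S at bearing 28°, so S = M + 5.0·(cos 28°, sin 28°) = (-37.8, 7.35). Then |WS| = |S − W| = 38.5.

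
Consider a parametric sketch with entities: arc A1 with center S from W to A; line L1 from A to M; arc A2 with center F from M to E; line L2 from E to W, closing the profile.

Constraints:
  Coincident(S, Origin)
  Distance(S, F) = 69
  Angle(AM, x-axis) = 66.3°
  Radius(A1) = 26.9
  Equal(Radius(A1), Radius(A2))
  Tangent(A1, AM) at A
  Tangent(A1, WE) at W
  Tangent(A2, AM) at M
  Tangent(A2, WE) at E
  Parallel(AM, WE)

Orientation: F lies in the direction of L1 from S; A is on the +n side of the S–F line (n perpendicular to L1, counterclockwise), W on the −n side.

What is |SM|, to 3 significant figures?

74.1

Tangency of A1 to both parallel lines with radius 26.9 puts A and W at S ± 26.9·n: A = (-24.6, 10.8), W = (24.6, -10.8). Equal radii place M and E the same way about F: M = F + 26.9·n = (3.10, 74.0), E = F − 26.9·n = (52.4, 52.4). Then |SM| = |M − S| = 74.1.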